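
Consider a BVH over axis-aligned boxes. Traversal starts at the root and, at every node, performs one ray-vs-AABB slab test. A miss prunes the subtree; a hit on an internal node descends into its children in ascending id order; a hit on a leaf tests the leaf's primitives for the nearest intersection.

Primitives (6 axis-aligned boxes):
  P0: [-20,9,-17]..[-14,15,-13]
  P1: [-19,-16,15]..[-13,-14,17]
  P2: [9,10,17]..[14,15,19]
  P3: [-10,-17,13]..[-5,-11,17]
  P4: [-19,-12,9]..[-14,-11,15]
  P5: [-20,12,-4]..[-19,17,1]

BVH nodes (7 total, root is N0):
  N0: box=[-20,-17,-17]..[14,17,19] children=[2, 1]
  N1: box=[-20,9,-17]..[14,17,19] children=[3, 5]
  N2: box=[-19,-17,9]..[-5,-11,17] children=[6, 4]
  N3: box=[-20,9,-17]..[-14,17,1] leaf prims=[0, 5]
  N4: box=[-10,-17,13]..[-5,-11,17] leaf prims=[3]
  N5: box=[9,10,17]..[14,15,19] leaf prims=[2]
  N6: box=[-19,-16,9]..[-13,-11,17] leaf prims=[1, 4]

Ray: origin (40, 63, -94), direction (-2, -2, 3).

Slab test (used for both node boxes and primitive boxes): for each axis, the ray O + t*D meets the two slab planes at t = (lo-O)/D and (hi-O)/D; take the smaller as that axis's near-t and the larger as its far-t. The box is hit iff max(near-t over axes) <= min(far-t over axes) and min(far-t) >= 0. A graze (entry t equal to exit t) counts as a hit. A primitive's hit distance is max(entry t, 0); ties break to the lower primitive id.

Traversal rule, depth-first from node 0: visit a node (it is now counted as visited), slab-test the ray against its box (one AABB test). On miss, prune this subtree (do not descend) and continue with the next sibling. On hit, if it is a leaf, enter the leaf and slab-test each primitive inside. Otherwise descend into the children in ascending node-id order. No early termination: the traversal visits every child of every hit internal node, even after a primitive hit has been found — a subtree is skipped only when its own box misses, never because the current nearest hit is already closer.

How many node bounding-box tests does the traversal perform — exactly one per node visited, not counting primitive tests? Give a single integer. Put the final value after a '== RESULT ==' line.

Walk:
N0 x:[13,30] y:[23,40] z:[77/3,113/3] -> hit [77/3,30], descend [1, 2]
  N1 x:[13,30] y:[23,27] z:[77/3,113/3] -> hit [77/3,27], descend [3, 5]
    N3 x:[27,30] y:[23,27] z:[77/3,95/3] -> hit [27,27] leaf, test {P0@t=27, P5(miss)}
    N5 x:[13,31/2] y:[24,53/2] z:[37,113/3] -> miss, prune
  N2 x:[45/2,59/2] y:[37,40] z:[103/3,37] -> miss, prune

Summary -> nodes [0, 1, 3, 5, 2]; box-tests=5; leaf-entries=1; first=P0

== RESULT ==
5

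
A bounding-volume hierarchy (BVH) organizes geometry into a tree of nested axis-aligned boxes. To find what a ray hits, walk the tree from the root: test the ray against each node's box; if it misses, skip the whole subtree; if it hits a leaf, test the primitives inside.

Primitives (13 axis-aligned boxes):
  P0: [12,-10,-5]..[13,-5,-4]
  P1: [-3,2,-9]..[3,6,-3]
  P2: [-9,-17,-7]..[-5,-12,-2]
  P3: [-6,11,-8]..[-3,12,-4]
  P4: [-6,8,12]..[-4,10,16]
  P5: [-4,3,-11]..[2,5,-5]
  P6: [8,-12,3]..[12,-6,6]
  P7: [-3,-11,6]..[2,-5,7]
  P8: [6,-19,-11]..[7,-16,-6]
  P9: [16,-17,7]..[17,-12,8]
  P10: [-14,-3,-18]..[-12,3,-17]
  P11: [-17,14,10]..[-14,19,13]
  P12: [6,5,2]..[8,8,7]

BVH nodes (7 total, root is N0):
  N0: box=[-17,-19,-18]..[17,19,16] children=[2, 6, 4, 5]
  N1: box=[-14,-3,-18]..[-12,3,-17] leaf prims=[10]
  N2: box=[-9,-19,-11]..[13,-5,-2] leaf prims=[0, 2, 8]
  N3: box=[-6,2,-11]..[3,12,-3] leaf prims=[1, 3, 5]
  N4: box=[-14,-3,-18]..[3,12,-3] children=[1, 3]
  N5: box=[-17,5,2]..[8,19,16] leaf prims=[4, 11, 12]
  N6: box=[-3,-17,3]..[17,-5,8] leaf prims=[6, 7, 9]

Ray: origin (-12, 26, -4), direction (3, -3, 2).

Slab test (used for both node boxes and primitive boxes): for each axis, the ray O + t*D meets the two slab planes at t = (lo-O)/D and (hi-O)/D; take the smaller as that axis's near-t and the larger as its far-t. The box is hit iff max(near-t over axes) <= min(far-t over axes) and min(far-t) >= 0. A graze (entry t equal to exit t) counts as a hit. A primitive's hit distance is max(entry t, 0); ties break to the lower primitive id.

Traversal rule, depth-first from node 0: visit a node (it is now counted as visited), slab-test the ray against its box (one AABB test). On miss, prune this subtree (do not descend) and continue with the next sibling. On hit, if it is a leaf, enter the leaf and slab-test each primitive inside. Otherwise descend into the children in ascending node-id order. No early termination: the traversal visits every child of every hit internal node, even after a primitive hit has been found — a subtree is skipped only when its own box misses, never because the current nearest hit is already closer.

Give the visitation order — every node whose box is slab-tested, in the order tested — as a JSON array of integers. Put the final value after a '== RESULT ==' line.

Trace the traversal:
N0 x:[-5/3,29/3] y:[7/3,15] z:[-7,10] -> hit [7/3,29/3], descend [2, 4, 5, 6]
  N2 x:[1,25/3] y:[31/3,15] z:[-7/2,1] -> miss, prune
  N4 x:[-2/3,5] y:[14/3,29/3] z:[-7,1/2] -> miss, prune
  N5 x:[-5/3,20/3] y:[7/3,7] z:[3,10] -> hit [3,20/3] leaf, test {P4(miss), P11(miss), P12(miss)}
  N6 x:[3,29/3] y:[31/3,43/3] z:[7/2,6] -> miss, prune

5 AABB tests over nodes [0, 2, 4, 5, 6]; 1 leaf entered; closest miss.

== RESULT ==
[0, 2, 4, 5, 6]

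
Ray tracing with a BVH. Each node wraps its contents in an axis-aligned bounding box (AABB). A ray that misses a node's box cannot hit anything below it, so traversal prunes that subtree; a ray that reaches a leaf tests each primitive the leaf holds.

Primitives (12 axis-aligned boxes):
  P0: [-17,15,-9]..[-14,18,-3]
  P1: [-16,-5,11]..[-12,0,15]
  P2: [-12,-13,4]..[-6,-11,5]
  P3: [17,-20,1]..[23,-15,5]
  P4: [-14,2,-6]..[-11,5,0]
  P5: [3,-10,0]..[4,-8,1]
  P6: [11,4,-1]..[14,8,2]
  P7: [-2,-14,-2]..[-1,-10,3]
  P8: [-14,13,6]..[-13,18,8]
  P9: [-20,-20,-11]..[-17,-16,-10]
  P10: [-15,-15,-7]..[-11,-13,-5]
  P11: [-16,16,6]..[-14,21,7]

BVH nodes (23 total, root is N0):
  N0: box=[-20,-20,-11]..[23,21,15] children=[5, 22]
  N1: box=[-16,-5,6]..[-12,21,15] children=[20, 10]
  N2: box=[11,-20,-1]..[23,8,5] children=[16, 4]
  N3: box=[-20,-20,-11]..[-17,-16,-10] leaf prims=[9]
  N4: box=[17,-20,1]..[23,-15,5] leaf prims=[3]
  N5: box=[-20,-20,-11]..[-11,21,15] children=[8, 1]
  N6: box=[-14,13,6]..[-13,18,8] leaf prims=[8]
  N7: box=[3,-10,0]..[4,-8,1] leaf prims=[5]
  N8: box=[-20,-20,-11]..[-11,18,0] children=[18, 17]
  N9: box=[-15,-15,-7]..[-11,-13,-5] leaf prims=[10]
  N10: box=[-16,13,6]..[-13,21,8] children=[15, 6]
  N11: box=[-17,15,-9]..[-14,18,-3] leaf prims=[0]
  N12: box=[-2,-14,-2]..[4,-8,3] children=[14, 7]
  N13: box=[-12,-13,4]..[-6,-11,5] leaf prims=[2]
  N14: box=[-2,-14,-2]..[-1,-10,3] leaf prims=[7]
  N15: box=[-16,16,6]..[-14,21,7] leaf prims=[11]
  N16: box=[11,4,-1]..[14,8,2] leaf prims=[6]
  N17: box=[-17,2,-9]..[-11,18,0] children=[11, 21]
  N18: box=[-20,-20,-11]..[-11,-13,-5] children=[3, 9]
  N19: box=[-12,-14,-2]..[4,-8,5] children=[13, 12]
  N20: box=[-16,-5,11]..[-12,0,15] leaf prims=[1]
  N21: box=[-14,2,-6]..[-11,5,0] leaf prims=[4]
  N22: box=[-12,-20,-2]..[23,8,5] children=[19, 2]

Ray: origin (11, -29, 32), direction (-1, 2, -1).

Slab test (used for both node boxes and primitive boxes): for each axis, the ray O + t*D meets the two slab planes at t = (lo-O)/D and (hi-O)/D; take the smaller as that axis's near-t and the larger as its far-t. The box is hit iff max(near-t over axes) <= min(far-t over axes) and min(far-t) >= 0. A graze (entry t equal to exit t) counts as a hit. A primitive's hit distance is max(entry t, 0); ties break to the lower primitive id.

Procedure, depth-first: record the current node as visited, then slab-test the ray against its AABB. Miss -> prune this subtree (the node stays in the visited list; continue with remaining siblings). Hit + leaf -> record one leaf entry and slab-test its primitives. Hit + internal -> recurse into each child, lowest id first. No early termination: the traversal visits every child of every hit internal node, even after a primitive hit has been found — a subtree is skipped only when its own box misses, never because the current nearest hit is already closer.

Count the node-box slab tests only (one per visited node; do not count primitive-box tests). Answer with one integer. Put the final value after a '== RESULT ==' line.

Traverse from the root:
N0 x:[-12,31] y:[9/2,25] z:[17,43] -> hit [17,25], descend [5, 22]
  N5 x:[22,31] y:[9/2,25] z:[17,43] -> hit [22,25], descend [1, 8]
    N1 x:[23,27] y:[12,25] z:[17,26] -> hit [23,25], descend [10, 20]
      N10 x:[24,27] y:[21,25] z:[24,26] -> hit [24,25], descend [6, 15]
        N6 x:[24,25] y:[21,47/2] z:[24,26] -> miss, prune
        N15 x:[25,27] y:[45/2,25] z:[25,26] -> hit [25,25] leaf, test {P11@t=25}
      N20 x:[23,27] y:[12,29/2] z:[17,21] -> miss, prune
    N8 x:[22,31] y:[9/2,47/2] z:[32,43] -> miss, prune
  N22 x:[-12,23] y:[9/2,37/2] z:[27,34] -> miss, prune

Visited [0, 5, 1, 10, 6, 15, 20, 8, 22]. Tests: 9 box, 1 leaf. Nearest: P11.

== RESULT ==
9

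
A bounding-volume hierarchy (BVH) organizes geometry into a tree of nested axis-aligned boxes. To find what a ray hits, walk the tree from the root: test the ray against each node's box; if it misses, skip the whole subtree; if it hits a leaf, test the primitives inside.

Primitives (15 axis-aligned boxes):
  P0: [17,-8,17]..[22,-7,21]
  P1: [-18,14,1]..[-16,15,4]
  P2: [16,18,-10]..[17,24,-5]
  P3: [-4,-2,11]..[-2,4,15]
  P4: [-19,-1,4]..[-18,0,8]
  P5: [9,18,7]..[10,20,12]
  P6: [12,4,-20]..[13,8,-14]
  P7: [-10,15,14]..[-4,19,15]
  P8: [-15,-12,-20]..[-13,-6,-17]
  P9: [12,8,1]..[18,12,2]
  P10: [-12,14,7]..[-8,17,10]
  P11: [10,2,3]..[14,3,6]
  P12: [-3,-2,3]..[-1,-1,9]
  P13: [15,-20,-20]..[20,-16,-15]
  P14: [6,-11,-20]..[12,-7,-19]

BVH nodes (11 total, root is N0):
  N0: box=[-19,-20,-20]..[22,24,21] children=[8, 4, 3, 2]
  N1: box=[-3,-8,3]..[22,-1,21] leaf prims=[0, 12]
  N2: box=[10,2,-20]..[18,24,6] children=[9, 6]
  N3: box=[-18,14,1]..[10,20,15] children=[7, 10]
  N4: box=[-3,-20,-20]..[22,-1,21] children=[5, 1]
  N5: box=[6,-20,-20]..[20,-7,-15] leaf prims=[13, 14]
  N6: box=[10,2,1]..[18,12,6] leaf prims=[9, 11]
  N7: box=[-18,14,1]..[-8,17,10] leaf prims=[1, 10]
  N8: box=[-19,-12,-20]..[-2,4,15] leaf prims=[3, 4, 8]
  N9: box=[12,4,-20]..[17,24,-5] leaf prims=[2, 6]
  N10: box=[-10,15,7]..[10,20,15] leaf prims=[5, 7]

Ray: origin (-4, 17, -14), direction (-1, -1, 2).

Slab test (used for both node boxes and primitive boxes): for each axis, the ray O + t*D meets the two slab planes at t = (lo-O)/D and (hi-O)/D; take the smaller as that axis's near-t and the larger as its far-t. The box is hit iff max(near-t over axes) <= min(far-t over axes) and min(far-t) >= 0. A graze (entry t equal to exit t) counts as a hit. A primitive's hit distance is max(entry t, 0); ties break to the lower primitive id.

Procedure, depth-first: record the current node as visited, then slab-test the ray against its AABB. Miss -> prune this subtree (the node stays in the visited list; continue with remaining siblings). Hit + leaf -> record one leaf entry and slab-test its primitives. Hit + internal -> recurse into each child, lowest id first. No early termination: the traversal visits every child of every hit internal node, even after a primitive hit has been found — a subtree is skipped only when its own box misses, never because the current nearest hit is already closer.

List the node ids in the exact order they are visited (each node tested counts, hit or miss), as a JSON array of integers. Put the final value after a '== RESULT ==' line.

Traverse from the root:
N0 x:[-26,15] y:[-7,37] z:[-3,35/2] -> hit [-3,15], descend [2, 3, 4, 8]
  N2 x:[-22,-14] y:[-7,15] z:[-3,10] -> miss, prune
  N3 x:[-14,14] y:[-3,3] z:[15/2,29/2] -> miss, prune
  N4 x:[-26,-1] y:[18,37] z:[-3,35/2] -> miss, prune
  N8 x:[-2,15] y:[13,29] z:[-3,29/2] -> hit [13,29/2] leaf, test {P3(miss), P4(miss), P8(miss)}

5 AABB tests over nodes [0, 2, 3, 4, 8]; 1 leaf entered; closest miss.

== RESULT ==
[0, 2, 3, 4, 8]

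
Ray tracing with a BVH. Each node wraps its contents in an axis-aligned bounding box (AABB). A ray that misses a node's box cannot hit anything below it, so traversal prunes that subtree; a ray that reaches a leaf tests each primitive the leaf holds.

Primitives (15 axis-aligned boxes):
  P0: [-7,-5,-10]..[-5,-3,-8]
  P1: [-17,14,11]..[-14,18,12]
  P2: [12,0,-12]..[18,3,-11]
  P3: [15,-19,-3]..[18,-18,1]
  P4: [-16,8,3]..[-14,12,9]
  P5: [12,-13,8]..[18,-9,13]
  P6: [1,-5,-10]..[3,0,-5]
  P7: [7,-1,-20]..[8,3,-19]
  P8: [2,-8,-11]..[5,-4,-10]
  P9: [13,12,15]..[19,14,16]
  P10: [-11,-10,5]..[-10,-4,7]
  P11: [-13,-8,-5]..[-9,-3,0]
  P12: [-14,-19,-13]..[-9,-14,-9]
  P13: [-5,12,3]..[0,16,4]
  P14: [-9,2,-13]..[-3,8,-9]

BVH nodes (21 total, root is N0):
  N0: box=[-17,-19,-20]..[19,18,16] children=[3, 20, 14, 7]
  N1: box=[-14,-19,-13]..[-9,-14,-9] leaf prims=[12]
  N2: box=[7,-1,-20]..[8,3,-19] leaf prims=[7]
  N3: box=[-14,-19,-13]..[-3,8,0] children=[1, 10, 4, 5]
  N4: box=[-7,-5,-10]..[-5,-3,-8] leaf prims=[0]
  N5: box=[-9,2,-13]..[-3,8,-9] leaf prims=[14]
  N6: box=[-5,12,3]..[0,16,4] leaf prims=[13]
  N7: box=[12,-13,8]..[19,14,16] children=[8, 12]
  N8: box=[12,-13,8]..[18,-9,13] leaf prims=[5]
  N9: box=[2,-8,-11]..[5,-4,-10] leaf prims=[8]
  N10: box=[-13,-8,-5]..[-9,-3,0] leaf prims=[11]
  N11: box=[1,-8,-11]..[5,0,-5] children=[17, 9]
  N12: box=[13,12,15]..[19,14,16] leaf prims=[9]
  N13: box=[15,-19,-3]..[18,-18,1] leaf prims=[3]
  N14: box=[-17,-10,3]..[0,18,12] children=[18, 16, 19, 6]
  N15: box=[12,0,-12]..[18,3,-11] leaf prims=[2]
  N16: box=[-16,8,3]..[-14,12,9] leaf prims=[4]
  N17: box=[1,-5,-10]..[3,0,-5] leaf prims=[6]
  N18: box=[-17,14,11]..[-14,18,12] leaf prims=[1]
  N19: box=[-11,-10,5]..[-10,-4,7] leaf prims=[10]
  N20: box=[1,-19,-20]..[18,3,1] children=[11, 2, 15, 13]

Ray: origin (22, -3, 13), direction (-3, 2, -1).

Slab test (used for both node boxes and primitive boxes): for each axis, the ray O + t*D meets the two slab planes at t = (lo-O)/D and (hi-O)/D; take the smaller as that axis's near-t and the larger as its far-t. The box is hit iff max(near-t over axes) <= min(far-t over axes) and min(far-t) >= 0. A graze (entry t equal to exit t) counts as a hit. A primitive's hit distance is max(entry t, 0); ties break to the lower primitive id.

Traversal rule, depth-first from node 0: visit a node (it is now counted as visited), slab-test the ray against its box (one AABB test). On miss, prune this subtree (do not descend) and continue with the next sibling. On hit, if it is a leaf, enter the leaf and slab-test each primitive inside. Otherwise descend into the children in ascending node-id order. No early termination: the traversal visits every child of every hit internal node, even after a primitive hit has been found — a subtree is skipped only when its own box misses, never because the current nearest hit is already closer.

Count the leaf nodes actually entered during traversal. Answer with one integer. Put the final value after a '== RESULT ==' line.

Trace the traversal:
N0 x:[1,13] y:[-8,21/2] z:[-3,33] -> hit [1,21/2], descend [3, 7, 14, 20]
  N3 x:[25/3,12] y:[-8,11/2] z:[13,26] -> miss, prune
  N7 x:[1,10/3] y:[-5,17/2] z:[-3,5] -> hit [1,10/3], descend [8, 12]
    N8 x:[4/3,10/3] y:[-5,-3] z:[0,5] -> miss, prune
    N12 x:[1,3] y:[15/2,17/2] z:[-3,-2] -> miss, prune
  N14 x:[22/3,13] y:[-7/2,21/2] z:[1,10] -> hit [22/3,10], descend [6, 16, 18, 19]
    N6 x:[22/3,9] y:[15/2,19/2] z:[9,10] -> hit [9,9] leaf, test {P13@t=9}
    N16 x:[12,38/3] y:[11/2,15/2] z:[4,10] -> miss, prune
    N18 x:[12,13] y:[17/2,21/2] z:[1,2] -> miss, prune
    N19 x:[32/3,11] y:[-7/2,-1/2] z:[6,8] -> miss, prune
  N20 x:[4/3,7] y:[-8,3] z:[12,33] -> miss, prune

11 AABB tests over nodes [0, 3, 7, 8, 12, 14, 6, 16, 18, 19, 20]; 1 leaf entered; closest P13.

== RESULT ==
1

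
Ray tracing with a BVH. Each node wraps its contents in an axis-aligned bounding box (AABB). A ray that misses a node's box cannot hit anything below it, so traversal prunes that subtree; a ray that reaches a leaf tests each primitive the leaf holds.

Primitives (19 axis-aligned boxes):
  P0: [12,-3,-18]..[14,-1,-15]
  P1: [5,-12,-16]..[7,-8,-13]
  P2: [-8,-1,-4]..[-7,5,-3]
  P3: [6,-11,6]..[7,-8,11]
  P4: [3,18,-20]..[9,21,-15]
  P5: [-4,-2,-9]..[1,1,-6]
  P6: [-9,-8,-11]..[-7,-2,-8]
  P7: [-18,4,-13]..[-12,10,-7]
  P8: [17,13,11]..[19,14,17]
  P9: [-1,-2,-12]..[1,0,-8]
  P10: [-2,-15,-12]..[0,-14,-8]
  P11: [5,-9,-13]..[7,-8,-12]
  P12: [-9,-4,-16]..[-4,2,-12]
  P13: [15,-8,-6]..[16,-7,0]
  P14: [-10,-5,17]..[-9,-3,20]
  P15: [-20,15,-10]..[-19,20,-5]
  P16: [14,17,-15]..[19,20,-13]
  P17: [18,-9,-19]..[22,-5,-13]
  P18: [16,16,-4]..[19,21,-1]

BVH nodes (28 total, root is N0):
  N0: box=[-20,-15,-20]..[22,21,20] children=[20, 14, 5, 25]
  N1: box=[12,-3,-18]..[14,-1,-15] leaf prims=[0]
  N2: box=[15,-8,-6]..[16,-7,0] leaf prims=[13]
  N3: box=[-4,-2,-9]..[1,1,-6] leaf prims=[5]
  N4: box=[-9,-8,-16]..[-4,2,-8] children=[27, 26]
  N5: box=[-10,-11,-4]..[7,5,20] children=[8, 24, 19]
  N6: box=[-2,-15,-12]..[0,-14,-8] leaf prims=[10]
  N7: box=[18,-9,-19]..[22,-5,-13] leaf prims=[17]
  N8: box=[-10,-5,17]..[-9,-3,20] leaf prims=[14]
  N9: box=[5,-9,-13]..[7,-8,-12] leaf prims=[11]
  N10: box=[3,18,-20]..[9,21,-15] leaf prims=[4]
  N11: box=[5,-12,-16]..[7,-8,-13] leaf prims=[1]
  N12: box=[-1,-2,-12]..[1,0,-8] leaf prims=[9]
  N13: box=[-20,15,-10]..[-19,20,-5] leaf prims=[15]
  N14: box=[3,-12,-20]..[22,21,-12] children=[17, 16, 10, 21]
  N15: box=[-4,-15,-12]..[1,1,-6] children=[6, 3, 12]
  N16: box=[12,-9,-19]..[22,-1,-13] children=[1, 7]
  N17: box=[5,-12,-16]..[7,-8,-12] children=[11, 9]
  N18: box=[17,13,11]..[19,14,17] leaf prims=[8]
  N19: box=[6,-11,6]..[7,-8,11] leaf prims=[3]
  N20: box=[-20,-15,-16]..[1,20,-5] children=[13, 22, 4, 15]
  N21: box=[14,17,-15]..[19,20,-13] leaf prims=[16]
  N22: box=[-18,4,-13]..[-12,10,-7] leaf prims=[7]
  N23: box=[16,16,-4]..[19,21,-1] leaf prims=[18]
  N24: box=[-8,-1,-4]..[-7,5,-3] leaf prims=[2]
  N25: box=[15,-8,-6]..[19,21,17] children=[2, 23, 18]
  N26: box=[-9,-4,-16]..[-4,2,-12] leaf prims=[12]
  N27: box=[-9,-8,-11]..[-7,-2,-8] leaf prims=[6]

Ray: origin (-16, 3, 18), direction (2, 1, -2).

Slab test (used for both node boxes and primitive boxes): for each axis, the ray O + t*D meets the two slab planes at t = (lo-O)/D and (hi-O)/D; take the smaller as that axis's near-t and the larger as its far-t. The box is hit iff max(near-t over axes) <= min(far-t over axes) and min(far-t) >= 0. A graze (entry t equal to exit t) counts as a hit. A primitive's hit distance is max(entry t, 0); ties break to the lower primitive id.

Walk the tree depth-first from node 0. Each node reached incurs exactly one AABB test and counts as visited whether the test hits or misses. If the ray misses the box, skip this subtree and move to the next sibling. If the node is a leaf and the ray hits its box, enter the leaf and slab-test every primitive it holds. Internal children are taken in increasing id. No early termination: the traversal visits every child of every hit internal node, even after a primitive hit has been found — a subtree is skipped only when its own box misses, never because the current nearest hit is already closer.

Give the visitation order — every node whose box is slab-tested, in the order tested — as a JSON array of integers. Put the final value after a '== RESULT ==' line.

Trace the traversal:
N0 x:[-2,19] y:[-18,18] z:[-1,19] -> hit [-1,18], descend [5, 14, 20, 25]
  N5 x:[3,23/2] y:[-14,2] z:[-1,11] -> miss, prune
  N14 x:[19/2,19] y:[-15,18] z:[15,19] -> hit [15,18], descend [10, 16, 17, 21]
    N10 x:[19/2,25/2] y:[15,18] z:[33/2,19] -> miss, prune
    N16 x:[14,19] y:[-12,-4] z:[31/2,37/2] -> miss, prune
    N17 x:[21/2,23/2] y:[-15,-11] z:[15,17] -> miss, prune
    N21 x:[15,35/2] y:[14,17] z:[31/2,33/2] -> hit [31/2,33/2] leaf, test {P16@t=31/2}
  N20 x:[-2,17/2] y:[-18,17] z:[23/2,17] -> miss, prune
  N25 x:[31/2,35/2] y:[-11,18] z:[1/2,12] -> miss, prune

Visited [0, 5, 14, 10, 16, 17, 21, 20, 25]. Tests: 9 box, 1 leaf. Nearest: P16.

== RESULT ==
[0, 5, 14, 10, 16, 17, 21, 20, 25]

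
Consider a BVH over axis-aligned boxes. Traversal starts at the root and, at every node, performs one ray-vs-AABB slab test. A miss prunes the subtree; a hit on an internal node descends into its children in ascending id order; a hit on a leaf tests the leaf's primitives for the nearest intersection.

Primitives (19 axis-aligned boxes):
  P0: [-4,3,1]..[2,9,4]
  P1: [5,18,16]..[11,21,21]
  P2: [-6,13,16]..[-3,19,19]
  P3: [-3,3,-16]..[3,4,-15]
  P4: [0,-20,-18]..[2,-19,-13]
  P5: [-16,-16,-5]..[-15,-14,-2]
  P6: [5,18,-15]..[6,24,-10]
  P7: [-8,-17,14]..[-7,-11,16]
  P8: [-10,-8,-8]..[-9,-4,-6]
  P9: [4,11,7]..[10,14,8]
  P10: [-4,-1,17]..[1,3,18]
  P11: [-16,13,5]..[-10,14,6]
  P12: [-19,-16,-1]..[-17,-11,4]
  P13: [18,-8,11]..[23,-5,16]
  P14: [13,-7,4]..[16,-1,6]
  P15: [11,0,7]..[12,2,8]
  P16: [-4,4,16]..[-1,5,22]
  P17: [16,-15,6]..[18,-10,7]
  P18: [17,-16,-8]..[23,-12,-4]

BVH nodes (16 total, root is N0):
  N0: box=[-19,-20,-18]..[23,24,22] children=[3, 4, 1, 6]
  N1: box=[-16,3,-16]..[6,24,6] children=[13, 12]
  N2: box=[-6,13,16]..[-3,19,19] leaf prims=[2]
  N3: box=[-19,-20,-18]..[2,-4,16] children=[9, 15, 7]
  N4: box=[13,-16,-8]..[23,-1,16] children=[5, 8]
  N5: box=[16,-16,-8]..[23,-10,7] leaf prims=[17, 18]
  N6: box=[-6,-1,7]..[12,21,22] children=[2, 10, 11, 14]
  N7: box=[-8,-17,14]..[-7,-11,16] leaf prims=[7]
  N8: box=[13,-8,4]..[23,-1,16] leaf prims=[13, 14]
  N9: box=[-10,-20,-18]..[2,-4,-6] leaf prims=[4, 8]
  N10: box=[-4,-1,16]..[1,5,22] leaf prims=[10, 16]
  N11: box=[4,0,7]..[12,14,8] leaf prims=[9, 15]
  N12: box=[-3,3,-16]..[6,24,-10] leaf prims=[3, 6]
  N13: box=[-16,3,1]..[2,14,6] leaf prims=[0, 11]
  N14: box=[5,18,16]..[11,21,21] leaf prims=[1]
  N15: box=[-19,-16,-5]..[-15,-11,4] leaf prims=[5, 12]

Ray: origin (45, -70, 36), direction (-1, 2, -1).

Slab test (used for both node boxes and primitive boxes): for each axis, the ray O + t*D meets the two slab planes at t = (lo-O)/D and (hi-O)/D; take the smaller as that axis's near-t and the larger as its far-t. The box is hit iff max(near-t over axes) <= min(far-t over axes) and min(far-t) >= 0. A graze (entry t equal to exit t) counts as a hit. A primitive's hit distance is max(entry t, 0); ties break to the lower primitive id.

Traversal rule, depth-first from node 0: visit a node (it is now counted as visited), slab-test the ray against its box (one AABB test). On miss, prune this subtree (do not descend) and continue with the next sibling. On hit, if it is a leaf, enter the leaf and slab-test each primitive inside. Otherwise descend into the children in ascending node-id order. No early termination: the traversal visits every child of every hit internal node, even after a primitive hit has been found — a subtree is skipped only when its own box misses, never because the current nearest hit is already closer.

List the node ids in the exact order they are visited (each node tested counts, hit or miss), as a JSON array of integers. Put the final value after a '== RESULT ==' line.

Walk:
N0 x:[22,64] y:[25,47] z:[14,54] -> hit [25,47], descend [1, 3, 4, 6]
  N1 x:[39,61] y:[73/2,47] z:[30,52] -> hit [39,47], descend [12, 13]
    N12 x:[39,48] y:[73/2,47] z:[46,52] -> hit [46,47] leaf, test {P3(miss), P6(miss)}
    N13 x:[43,61] y:[73/2,42] z:[30,35] -> miss, prune
  N3 x:[43,64] y:[25,33] z:[20,54] -> miss, prune
  N4 x:[22,32] y:[27,69/2] z:[20,44] -> hit [27,32], descend [5, 8]
    N5 x:[22,29] y:[27,30] z:[29,44] -> hit [29,29] leaf, test {P17@t=29, P18(miss)}
    N8 x:[22,32] y:[31,69/2] z:[20,32] -> hit [31,32] leaf, test {P13(miss), P14@t=63/2}
  N6 x:[33,51] y:[69/2,91/2] z:[14,29] -> miss, prune

Summary -> nodes [0, 1, 12, 13, 3, 4, 5, 8, 6]; box-tests=9; leaf-entries=3; first=P17

== RESULT ==
[0, 1, 12, 13, 3, 4, 5, 8, 6]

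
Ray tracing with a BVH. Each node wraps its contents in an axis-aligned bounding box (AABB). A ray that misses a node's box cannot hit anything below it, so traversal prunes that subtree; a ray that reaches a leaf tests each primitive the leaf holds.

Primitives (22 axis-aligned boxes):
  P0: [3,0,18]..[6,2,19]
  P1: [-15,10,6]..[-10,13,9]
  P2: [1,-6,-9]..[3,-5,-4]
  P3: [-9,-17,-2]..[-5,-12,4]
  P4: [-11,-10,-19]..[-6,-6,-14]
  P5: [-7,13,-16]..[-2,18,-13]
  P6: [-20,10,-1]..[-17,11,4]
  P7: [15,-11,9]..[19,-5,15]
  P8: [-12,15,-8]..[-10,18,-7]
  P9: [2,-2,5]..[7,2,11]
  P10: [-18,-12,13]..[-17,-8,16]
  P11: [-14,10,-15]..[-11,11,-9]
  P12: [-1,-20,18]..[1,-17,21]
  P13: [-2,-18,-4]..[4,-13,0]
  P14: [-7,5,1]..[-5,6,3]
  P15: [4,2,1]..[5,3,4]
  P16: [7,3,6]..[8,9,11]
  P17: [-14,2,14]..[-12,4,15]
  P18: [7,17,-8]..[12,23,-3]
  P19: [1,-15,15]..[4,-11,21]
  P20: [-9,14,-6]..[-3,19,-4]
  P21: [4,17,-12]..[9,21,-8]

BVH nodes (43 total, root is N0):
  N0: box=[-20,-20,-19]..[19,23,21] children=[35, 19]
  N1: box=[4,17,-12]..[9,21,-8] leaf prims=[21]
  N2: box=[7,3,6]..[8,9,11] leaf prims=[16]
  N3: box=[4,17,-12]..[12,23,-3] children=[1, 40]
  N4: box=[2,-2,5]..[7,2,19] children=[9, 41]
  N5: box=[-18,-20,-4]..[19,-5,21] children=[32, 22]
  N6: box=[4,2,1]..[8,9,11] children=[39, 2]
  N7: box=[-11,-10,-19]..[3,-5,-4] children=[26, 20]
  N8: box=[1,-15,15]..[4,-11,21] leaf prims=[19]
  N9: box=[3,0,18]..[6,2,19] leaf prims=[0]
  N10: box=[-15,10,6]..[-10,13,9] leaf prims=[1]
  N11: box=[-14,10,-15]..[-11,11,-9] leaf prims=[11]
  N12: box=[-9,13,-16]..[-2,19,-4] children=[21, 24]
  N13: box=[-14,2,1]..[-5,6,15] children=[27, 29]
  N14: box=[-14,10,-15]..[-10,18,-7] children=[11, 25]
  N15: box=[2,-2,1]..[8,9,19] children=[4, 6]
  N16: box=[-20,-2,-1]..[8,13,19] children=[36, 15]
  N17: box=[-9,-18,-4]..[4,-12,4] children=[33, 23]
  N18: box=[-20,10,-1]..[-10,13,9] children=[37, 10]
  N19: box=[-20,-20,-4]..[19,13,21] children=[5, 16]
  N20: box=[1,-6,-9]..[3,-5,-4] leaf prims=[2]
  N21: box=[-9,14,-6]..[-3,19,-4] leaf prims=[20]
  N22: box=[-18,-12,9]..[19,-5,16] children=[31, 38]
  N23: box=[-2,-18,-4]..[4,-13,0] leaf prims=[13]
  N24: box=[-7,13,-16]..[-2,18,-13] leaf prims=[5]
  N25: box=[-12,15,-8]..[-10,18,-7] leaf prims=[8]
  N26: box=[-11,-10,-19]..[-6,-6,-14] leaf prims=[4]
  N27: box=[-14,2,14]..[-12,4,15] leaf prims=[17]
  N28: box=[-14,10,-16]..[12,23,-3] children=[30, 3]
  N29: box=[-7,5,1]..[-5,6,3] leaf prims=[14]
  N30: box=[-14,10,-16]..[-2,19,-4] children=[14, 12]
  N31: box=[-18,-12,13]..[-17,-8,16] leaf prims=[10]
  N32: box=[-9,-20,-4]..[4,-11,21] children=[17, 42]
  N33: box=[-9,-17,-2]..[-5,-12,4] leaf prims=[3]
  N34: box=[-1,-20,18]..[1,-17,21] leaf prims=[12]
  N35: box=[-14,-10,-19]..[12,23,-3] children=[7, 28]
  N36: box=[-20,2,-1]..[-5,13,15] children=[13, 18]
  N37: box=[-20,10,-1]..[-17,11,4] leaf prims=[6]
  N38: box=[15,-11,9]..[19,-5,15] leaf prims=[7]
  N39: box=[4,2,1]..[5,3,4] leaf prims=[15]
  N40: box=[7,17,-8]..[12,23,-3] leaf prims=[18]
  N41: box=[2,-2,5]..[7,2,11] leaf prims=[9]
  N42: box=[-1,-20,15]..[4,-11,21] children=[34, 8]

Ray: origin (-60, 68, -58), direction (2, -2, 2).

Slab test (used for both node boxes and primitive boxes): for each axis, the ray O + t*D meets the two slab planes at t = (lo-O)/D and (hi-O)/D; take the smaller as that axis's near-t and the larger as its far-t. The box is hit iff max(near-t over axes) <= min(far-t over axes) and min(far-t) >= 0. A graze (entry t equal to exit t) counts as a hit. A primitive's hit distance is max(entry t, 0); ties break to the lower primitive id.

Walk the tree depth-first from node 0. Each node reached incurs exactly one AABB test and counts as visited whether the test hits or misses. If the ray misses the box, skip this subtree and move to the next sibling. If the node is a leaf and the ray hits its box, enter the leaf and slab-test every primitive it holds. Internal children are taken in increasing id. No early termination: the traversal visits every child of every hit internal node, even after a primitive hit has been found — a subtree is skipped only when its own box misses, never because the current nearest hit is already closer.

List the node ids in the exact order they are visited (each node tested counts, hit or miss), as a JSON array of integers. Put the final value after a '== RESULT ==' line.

Traverse from the root:
N0 x:[20,79/2] y:[45/2,44] z:[39/2,79/2] -> hit [45/2,79/2], descend [19, 35]
  N19 x:[20,79/2] y:[55/2,44] z:[27,79/2] -> hit [55/2,79/2], descend [5, 16]
    N5 x:[21,79/2] y:[73/2,44] z:[27,79/2] -> hit [73/2,79/2], descend [22, 32]
      N22 x:[21,79/2] y:[73/2,40] z:[67/2,37] -> hit [73/2,37], descend [31, 38]
        N31 x:[21,43/2] y:[38,40] z:[71/2,37] -> miss, prune
        N38 x:[75/2,79/2] y:[73/2,79/2] z:[67/2,73/2] -> miss, prune
      N32 x:[51/2,32] y:[79/2,44] z:[27,79/2] -> miss, prune
    N16 x:[20,34] y:[55/2,35] z:[57/2,77/2] -> hit [57/2,34], descend [15, 36]
      N15 x:[31,34] y:[59/2,35] z:[59/2,77/2] -> hit [31,34], descend [4, 6]
        N4 x:[31,67/2] y:[33,35] z:[63/2,77/2] -> hit [33,67/2], descend [9, 41]
          N9 x:[63/2,33] y:[33,34] z:[38,77/2] -> miss, prune
          N41 x:[31,67/2] y:[33,35] z:[63/2,69/2] -> hit [33,67/2] leaf, test {P9@t=33}
        N6 x:[32,34] y:[59/2,33] z:[59/2,69/2] -> hit [32,33], descend [2, 39]
          N2 x:[67/2,34] y:[59/2,65/2] z:[32,69/2] -> miss, prune
          N39 x:[32,65/2] y:[65/2,33] z:[59/2,31] -> miss, prune
      N36 x:[20,55/2] y:[55/2,33] z:[57/2,73/2] -> miss, prune
  N35 x:[23,36] y:[45/2,39] z:[39/2,55/2] -> hit [23,55/2], descend [7, 28]
    N7 x:[49/2,63/2] y:[73/2,39] z:[39/2,27] -> miss, prune
    N28 x:[23,36] y:[45/2,29] z:[21,55/2] -> hit [23,55/2], descend [3, 30]
      N3 x:[32,36] y:[45/2,51/2] z:[23,55/2] -> miss, prune
      N30 x:[23,29] y:[49/2,29] z:[21,27] -> hit [49/2,27], descend [12, 14]
        N12 x:[51/2,29] y:[49/2,55/2] z:[21,27] -> hit [51/2,27], descend [21, 24]
          N21 x:[51/2,57/2] y:[49/2,27] z:[26,27] -> hit [26,27] leaf, test {P20@t=26}
          N24 x:[53/2,29] y:[25,55/2] z:[21,45/2] -> miss, prune
        N14 x:[23,25] y:[25,29] z:[43/2,51/2] -> hit [25,25], descend [11, 25]
          N11 x:[23,49/2] y:[57/2,29] z:[43/2,49/2] -> miss, prune
          N25 x:[24,25] y:[25,53/2] z:[25,51/2] -> hit [25,25] leaf, test {P8@t=25}

27 AABB tests over nodes [0, 19, 5, 22, 31, 38, 32, 16, 15, 4, 9, 41, 6, 2, 39, 36, 35, 7, 28, 3, 30, 12, 21, 24, 14, 11, 25]; 3 leaves entered; closest P8.

== RESULT ==
[0, 19, 5, 22, 31, 38, 32, 16, 15, 4, 9, 41, 6, 2, 39, 36, 35, 7, 28, 3, 30, 12, 21, 24, 14, 11, 25]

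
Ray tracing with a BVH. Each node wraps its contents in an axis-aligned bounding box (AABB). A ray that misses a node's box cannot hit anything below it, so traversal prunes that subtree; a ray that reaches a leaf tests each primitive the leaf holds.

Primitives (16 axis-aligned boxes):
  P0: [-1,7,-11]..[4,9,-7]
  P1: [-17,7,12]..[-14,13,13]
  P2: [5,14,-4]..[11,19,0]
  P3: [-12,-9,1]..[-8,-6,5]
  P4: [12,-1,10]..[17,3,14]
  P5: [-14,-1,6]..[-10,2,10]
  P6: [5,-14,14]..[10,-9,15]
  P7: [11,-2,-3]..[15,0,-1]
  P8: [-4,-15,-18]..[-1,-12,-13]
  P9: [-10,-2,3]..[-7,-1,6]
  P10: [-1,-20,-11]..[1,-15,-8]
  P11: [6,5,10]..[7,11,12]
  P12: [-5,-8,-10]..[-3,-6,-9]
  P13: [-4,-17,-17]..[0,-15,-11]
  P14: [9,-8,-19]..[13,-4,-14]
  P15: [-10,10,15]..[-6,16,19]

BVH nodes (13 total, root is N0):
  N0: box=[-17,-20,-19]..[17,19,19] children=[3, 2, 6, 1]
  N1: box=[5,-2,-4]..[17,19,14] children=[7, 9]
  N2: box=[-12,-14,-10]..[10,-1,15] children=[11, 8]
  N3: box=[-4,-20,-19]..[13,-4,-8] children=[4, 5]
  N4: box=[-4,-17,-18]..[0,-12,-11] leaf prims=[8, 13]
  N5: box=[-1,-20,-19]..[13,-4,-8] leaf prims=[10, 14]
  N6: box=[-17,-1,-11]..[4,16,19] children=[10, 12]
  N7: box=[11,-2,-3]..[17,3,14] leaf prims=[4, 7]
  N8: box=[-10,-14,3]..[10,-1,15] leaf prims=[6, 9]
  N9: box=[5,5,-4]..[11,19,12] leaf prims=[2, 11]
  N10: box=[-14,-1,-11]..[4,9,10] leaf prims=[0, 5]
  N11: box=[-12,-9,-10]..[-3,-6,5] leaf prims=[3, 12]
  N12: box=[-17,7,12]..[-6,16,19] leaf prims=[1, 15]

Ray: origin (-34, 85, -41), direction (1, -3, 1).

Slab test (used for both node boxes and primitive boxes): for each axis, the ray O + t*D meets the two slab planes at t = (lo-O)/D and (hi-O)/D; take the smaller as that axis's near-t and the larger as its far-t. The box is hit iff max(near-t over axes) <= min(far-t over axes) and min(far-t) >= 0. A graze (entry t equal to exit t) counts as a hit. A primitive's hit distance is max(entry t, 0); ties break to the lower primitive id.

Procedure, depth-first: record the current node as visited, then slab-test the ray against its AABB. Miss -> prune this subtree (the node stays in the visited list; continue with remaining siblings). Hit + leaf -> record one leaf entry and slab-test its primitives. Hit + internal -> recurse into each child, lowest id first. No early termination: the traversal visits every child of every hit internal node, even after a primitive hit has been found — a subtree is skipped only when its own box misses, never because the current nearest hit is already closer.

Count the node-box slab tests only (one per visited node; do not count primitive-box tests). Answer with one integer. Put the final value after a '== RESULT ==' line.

Traverse from the root:
N0 x:[17,51] y:[22,35] z:[22,60] -> hit [22,35], descend [1, 2, 3, 6]
  N1 x:[39,51] y:[22,29] z:[37,55] -> miss, prune
  N2 x:[22,44] y:[86/3,33] z:[31,56] -> hit [31,33], descend [8, 11]
    N8 x:[24,44] y:[86/3,33] z:[44,56] -> miss, prune
    N11 x:[22,31] y:[91/3,94/3] z:[31,46] -> hit [31,31] leaf, test {P3(miss), P12@t=31}
  N3 x:[30,47] y:[89/3,35] z:[22,33] -> hit [30,33], descend [4, 5]
    N4 x:[30,34] y:[97/3,34] z:[23,30] -> miss, prune
    N5 x:[33,47] y:[89/3,35] z:[22,33] -> hit [33,33] leaf, test {P10(miss), P14(miss)}
  N6 x:[17,38] y:[23,86/3] z:[30,60] -> miss, prune

Summary -> nodes [0, 1, 2, 8, 11, 3, 4, 5, 6]; box-tests=9; leaf-entries=2; first=P12

== RESULT ==
9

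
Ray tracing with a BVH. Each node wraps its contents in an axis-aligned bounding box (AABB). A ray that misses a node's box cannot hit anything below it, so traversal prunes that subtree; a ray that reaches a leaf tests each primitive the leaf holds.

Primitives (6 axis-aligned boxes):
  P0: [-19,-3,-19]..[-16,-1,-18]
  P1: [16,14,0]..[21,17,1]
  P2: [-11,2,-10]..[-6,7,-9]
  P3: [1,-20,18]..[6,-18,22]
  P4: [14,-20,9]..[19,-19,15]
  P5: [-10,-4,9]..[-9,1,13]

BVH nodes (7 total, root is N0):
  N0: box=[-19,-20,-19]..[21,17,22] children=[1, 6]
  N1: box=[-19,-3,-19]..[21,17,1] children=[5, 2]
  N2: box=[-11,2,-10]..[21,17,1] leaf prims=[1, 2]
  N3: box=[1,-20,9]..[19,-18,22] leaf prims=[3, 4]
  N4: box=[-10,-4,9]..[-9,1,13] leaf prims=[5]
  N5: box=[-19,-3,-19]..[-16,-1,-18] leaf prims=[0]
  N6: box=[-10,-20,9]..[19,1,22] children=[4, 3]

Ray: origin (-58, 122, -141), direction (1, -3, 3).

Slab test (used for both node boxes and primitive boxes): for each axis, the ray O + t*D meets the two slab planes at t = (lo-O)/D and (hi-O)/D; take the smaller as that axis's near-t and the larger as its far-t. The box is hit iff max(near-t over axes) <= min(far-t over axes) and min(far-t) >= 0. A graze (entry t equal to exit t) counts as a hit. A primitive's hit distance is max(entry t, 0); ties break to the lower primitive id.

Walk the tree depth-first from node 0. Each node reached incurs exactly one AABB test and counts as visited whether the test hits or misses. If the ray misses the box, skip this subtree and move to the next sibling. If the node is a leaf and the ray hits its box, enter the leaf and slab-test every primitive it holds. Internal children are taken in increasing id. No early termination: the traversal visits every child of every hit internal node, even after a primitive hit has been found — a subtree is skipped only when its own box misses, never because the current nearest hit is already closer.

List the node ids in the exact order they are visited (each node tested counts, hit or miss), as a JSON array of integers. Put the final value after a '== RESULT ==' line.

Traverse from the root:
N0 x:[39,79] y:[35,142/3] z:[122/3,163/3] -> hit [122/3,142/3], descend [1, 6]
  N1 x:[39,79] y:[35,125/3] z:[122/3,142/3] -> hit [122/3,125/3], descend [2, 5]
    N2 x:[47,79] y:[35,40] z:[131/3,142/3] -> miss, prune
    N5 x:[39,42] y:[41,125/3] z:[122/3,41] -> hit [41,41] leaf, test {P0@t=41}
  N6 x:[48,77] y:[121/3,142/3] z:[50,163/3] -> miss, prune

order=[0, 1, 2, 5, 6]  |boxes|=5  |leaves|=1  hit=P0

== RESULT ==
[0, 1, 2, 5, 6]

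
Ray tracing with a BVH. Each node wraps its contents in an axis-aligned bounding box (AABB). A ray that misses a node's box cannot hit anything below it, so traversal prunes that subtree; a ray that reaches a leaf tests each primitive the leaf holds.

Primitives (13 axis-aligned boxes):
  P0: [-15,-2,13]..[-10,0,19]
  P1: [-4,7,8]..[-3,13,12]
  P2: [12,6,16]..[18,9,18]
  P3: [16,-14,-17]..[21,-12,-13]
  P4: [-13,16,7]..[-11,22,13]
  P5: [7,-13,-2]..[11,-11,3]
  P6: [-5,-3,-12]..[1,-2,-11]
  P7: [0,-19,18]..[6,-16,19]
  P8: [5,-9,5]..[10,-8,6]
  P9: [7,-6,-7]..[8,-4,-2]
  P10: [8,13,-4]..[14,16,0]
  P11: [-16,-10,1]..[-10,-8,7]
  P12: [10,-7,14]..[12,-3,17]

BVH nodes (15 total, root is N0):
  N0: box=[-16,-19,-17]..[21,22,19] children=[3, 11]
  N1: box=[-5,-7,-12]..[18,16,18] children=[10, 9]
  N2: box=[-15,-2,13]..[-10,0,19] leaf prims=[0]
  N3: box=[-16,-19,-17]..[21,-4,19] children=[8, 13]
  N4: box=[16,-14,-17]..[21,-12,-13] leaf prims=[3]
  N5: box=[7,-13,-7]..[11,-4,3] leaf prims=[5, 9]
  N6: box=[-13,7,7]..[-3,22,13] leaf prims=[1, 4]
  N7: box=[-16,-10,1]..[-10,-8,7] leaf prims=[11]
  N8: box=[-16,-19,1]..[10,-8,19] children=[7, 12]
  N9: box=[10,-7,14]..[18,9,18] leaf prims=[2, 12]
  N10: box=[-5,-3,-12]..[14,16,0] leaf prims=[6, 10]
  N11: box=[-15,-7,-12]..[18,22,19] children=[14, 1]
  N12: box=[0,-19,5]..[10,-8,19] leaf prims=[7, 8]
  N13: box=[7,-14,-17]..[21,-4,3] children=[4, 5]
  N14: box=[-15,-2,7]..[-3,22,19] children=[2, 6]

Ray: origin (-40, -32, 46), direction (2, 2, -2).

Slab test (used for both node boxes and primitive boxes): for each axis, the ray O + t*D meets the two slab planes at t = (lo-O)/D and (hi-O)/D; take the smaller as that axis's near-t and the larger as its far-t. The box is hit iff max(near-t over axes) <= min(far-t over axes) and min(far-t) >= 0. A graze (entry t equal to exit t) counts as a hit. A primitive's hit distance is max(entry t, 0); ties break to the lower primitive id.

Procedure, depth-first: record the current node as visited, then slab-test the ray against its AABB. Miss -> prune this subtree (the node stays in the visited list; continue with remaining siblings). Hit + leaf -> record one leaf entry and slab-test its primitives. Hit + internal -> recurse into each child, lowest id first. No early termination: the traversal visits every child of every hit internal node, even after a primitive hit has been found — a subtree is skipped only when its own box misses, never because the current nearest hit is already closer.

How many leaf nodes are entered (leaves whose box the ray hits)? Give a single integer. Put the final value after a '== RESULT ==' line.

Walk:
N0 x:[12,61/2] y:[13/2,27] z:[27/2,63/2] -> hit [27/2,27], descend [3, 11]
  N3 x:[12,61/2] y:[13/2,14] z:[27/2,63/2] -> hit [27/2,14], descend [8, 13]
    N8 x:[12,25] y:[13/2,12] z:[27/2,45/2] -> miss, prune
    N13 x:[47/2,61/2] y:[9,14] z:[43/2,63/2] -> miss, prune
  N11 x:[25/2,29] y:[25/2,27] z:[27/2,29] -> hit [27/2,27], descend [1, 14]
    N1 x:[35/2,29] y:[25/2,24] z:[14,29] -> hit [35/2,24], descend [9, 10]
      N9 x:[25,29] y:[25/2,41/2] z:[14,16] -> miss, prune
      N10 x:[35/2,27] y:[29/2,24] z:[23,29] -> hit [23,24] leaf, test {P6(miss), P10@t=24}
    N14 x:[25/2,37/2] y:[15,27] z:[27/2,39/2] -> hit [15,37/2], descend [2, 6]
      N2 x:[25/2,15] y:[15,16] z:[27/2,33/2] -> hit [15,15] leaf, test {P0@t=15}
      N6 x:[27/2,37/2] y:[39/2,27] z:[33/2,39/2] -> miss, prune

Summary -> nodes [0, 3, 8, 13, 11, 1, 9, 10, 14, 2, 6]; box-tests=11; leaf-entries=2; first=P0

== RESULT ==
2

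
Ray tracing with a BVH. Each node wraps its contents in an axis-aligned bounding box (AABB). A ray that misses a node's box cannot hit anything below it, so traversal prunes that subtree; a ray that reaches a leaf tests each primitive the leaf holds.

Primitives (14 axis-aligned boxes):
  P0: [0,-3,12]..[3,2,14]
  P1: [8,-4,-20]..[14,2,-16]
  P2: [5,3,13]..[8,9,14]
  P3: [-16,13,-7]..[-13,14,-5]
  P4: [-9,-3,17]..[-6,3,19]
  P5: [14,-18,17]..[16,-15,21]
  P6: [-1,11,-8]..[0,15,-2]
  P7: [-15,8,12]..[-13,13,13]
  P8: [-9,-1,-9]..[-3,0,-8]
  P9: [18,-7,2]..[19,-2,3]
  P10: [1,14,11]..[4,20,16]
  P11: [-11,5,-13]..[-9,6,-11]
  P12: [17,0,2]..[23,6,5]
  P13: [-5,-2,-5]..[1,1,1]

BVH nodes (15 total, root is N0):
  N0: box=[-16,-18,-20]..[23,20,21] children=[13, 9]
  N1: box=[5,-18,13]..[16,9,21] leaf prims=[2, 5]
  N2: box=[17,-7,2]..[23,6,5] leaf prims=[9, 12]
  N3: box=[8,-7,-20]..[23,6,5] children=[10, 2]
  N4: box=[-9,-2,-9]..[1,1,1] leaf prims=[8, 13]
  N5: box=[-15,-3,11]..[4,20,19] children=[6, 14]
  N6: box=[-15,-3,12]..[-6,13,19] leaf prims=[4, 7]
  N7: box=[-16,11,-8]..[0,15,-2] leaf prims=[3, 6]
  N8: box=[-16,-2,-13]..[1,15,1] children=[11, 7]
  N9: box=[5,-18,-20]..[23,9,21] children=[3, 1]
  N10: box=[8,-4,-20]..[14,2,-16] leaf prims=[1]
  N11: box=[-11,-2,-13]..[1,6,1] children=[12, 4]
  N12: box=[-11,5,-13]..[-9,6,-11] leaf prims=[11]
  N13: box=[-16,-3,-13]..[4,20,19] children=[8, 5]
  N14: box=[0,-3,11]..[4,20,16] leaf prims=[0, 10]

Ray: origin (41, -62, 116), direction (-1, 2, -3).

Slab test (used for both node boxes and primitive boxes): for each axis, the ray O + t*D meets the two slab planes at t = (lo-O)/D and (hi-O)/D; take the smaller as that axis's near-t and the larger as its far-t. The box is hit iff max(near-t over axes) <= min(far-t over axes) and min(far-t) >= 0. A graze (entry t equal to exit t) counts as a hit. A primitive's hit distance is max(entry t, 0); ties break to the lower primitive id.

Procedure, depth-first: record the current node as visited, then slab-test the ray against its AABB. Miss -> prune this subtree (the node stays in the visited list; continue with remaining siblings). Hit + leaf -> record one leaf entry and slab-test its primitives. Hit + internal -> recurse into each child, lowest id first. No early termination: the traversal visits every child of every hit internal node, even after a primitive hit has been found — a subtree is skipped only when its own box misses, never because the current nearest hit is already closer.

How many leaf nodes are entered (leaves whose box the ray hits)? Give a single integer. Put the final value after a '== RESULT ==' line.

Walk:
N0 x:[18,57] y:[22,41] z:[95/3,136/3] -> hit [95/3,41], descend [9, 13]
  N9 x:[18,36] y:[22,71/2] z:[95/3,136/3] -> hit [95/3,71/2], descend [1, 3]
    N1 x:[25,36] y:[22,71/2] z:[95/3,103/3] -> hit [95/3,103/3] leaf, test {P2@t=34, P5(miss)}
    N3 x:[18,33] y:[55/2,34] z:[37,136/3] -> miss, prune
  N13 x:[37,57] y:[59/2,41] z:[97/3,43] -> hit [37,41], descend [5, 8]
    N5 x:[37,56] y:[59/2,41] z:[97/3,35] -> miss, prune
    N8 x:[40,57] y:[30,77/2] z:[115/3,43] -> miss, prune

order=[0, 9, 1, 3, 13, 5, 8]  |boxes|=7  |leaves|=1  hit=P2

== RESULT ==
1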